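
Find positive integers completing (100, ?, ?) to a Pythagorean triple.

We need the other leg and hypotenuse such that 100² + x² = c².
Take x = 621, c = 629: 100² + 621² = 10000 + 385641 = 395641 = 629² ✓
Triple: (621, 100, 629)

(621, 100, 629)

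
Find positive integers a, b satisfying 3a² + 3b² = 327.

Try small values of a and check whether (327 - 3a²)/3 is a perfect square.
a = 3: 3·3² = 27, so 3b² = 327 - 27 = 300, giving b² = 100, b = 10.
Check: 3·3² + 3·10² = 27 + 300 = 327 ✓

a = 3, b = 10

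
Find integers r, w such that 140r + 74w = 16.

Step 1: Check solvability.
gcd(140, 74) = 2
Since 2 divides 16, solutions exist.

Step 2: Apply extended Euclidean algorithm to find gcd.
We find integers such that 140*x0 + 74*y0 = 2

Step 3: Scale the particular solution.
Multiply by 16/2 = 8:
r = 72, w = -136

Step 4: Verify.
140*(72) + 74*(-136) = 16 = 16 ✓

r = 72, w = -136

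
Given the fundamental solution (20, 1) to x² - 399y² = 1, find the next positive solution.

Solutions to x² - Dy² = 1 are generated by powers of (x₀ + y₀√D).
The next solution satisfies x₁ + y₁√399 = (x₀ + y₀√399)², giving:
x₁ = x₀² + 399y₀² = 20² + 399·1² = 400 + 399 = 799
y₁ = 2x₀y₀ = 2·20·1 = 40

Verify: 799² - 399·40² = 638401 - 638400 = 1 ✓

x = 799, y = 40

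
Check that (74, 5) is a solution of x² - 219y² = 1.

Compute x² = 74² = 5476
Compute 219y² = 219·5² = 219·25 = 5475
x² - 219y² = 5476 - 5475 = 1
Since this equals 1, (74, 5) is a solution.

Yes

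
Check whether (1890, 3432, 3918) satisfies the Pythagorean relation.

Compute a² + b²:
1890² + 3432² = 3572100 + 11778624 = 15350724
Compute c²:
3918² = 15350724
Since 15350724 = 15350724, it is a Pythagorean triple.

Yes, it is a Pythagorean triple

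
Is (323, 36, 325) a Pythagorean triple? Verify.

Compute a² + b² = 323² + 36² = 104329 + 1296 = 105625
Compute c² = 325² = 105625
Since 105625 = 105625, confirmed.

Yes, it is a Pythagorean triple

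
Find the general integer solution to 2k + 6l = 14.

Step 1: Compute gcd(2, 6) = 2.
Since 2 divides 14, solutions exist.

Step 2: Find a particular solution using extended Euclidean algorithm.
We get k₀ = 7, l₀ = 0.
Check: 2*7 + 6*0 = 14 = 14 ✓

Step 3: Write the general solution.
k = 7 + (6/2)t = 7 + 3t
l = 0 - (2/2)t = 0 - 1t
for any integer t.

k = 7 + 3t, l = 0 - 1t for integer t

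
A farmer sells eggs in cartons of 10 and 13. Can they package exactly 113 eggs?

We need non-negative a, b with 10a + 13b = 113.
gcd(10, 13) = 1 divides 113.
Try a = 10: 13b = 113 - 100 = 13, so b = 1.
One way: 10 cartons of 10 and 1 cartons of 13.

Yes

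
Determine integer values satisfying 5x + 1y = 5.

Step 1: Check solvability.
gcd(5, 1) = 1
Since 1 divides 5, solutions exist.

Step 2: Apply extended Euclidean algorithm to find gcd.
We find integers such that 5*x0 + 1*y0 = 1

Step 3: Scale the particular solution.
Multiply by 5/1 = 5:
x = 0, y = 5

Step 4: Verify.
5*(0) + 1*(5) = 5 = 5 ✓

x = 0, y = 5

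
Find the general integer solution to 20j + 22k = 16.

Step 1: Compute gcd(20, 22) = 2.
Since 2 divides 16, solutions exist.

Step 2: Find a particular solution using extended Euclidean algorithm.
We get j₀ = -8, k₀ = 8.
Check: 20*-8 + 22*8 = 16 = 16 ✓

Step 3: Write the general solution.
j = -8 + (22/2)t = -8 + 11t
k = 8 - (20/2)t = 8 - 10t
for any integer t.

j = -8 + 11t, k = 8 - 10t for integer t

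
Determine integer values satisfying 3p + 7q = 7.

Step 1: Check solvability.
gcd(3, 7) = 1
Since 1 divides 7, solutions exist.

Step 2: Apply extended Euclidean algorithm to find gcd.
We find integers such that 3*x0 + 7*y0 = 1

Step 3: Scale the particular solution.
Multiply by 7/1 = 7:
p = -14, q = 7

Step 4: Verify.
3*(-14) + 7*(7) = 7 = 7 ✓

p = -14, q = 7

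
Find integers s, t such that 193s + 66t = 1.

Step 1: Check solvability.
gcd(193, 66) = 1
Since 1 divides 1, solutions exist.

Step 2: Apply extended Euclidean algorithm to find gcd.
We find integers such that 193*x0 + 66*y0 = 1

Step 3: Scale the particular solution.
Multiply by 1/1 = 1:
s = 13, t = -38

Step 4: Verify.
193*(13) + 66*(-38) = 1 = 1 ✓

s = 13, t = -38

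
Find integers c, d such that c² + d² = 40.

We need to find integers c, d > 0 such that c² + d² = 40.
Trying c = 2: d² = 40 - 2² = 40 - 4 = 36
d = 6
Check: 2² + 6² = 4 + 36 = 40 ✓

40 = 2² + 6²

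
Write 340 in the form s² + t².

We need to find integers s, t > 0 such that s² + t² = 340.
Trying s = 4: t² = 340 - 4² = 340 - 16 = 324
t = 18
Check: 4² + 18² = 16 + 324 = 340 ✓

340 = 4² + 18²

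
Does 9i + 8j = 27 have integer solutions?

Step 1: Compute gcd(9, 8).
gcd(9, 8) = 1

Step 2: Check divisibility.
Does 1 divide 27? 27 = 1 x 27, so yes.

By the theorem on linear Diophantine equations, 9i + 8j = 27 has integer solutions if and only if gcd(9, 8) divides 27. Since 1 | 27, solutions exist.

Yes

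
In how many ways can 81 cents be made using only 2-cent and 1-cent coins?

We need non-negative integers (x, y) with 2x + 1y = 81.
For each x from 0 to 40, check if (81 - 2x) is a non-negative multiple of 1.
Solutions (x, y): (0,81), (1,79), (2,77), (3,75), ...
Count: 41

41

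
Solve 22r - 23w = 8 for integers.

Step 1: Check solvability.
gcd(22, 23) = 1
Since 1 divides 8, solutions exist.

Step 2: Apply extended Euclidean algorithm to find gcd.
We find integers such that 22*x0 + 23*y0 = 1

Step 3: Scale the particular solution.
Multiply by 8/1 = 8:
r = -8, w = -8

Step 4: Verify.
22*(-8) - 23*(-8) = 8 = 8 ✓

r = -8, w = -8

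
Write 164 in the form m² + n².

We need to find integers m, n > 0 such that m² + n² = 164.
Trying m = 8: n² = 164 - 8² = 164 - 64 = 100
n = 10
Check: 8² + 10² = 64 + 100 = 164 ✓

164 = 8² + 10²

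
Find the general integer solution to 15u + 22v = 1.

Step 1: Compute gcd(15, 22) = 1.
Since 1 divides 1, solutions exist.

Step 2: Find a particular solution using extended Euclidean algorithm.
We get u₀ = 3, v₀ = -2.
Check: 15*3 + 22*-2 = 1 = 1 ✓

Step 3: Write the general solution.
u = 3 + (22/1)t = 3 + 22t
v = -2 - (15/1)t = -2 - 15t
for any integer t.

u = 3 + 22t, v = -2 - 15t for integer t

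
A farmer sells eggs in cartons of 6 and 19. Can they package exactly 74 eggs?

We need non-negative a, b with 6a + 19b = 74.
gcd(6, 19) = 1 divides 74.
Try a = 6: 19b = 74 - 36 = 38, so b = 2.
One way: 6 cartons of 6 and 2 cartons of 19.

Yes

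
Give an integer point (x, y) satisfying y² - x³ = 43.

Try small integer x values and check whether x³ + 43 is a perfect square.
x = -3: x³ + 43 = -3³ + 43 = -27 + 43 = 16
Is 16 a perfect square? 4² = 16 ✓
So (x, y) = (-3, 4) is a solution.

x = -3, y = 4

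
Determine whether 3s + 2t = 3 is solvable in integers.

Step 1: Compute gcd(3, 2).
gcd(3, 2) = 1

Step 2: Check divisibility.
Does 1 divide 3? 3 = 1 x 3, so yes.

By the theorem on linear Diophantine equations, 3s + 2t = 3 has integer solutions if and only if gcd(3, 2) divides 3. Since 1 | 3, solutions exist.

Yes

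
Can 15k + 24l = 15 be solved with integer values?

Step 1: Compute gcd(15, 24).
gcd(15, 24) = 3

Step 2: Check divisibility.
Does 3 divide 15? 15 = 3 x 5, so yes.

By the theorem on linear Diophantine equations, 15k + 24l = 15 has integer solutions if and only if gcd(15, 24) divides 15. Since 3 | 15, solutions exist.

Yes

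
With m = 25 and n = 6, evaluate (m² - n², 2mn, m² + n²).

a = m² - n² = 625 - 36 = 589
b = 2mn = 2·25·6 = 300
c = m² + n² = 625 + 36 = 661
Verify: 589² + 300² = 346921 + 90000 = 436921 = 661² ✓

(589, 300, 661)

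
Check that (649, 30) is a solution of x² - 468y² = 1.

Compute x² = 649² = 421201
Compute 468y² = 468·30² = 468·900 = 421200
x² - 468y² = 421201 - 421200 = 1
Since this equals 1, (649, 30) is a solution.

Yes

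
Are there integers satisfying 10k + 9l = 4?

Step 1: Compute gcd(10, 9).
gcd(10, 9) = 1

Step 2: Check divisibility.
Does 1 divide 4? 4 = 1 x 4, so yes.

By the theorem on linear Diophantine equations, 10k + 9l = 4 has integer solutions if and only if gcd(10, 9) divides 4. Since 1 | 4, solutions exist.

Yes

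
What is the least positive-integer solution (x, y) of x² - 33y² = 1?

We seek the smallest positive integers (x, y) with x² - 33y² = 1, i.e., x² = 33y² + 1.
Try successive y values:
y = 1: x² = 33·1² + 1 = 34, not a perfect square
y = 2: x² = 33·2² + 1 = 133, not a perfect square
y = 3: x² = 33·3² + 1 = 298, not a perfect square
... continuing the search (or via continued fractions) ...
y = 4: x² = 33·4² + 1 = 529, x = 23 ✓

Verify: 23² - 33·4² = 529 - 528 = 1 ✓

x = 23, y = 4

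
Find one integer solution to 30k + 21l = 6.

Step 1: Check solvability.
gcd(30, 21) = 3
Since 3 divides 6, solutions exist.

Step 2: Apply extended Euclidean algorithm to find gcd.
We find integers such that 30*x0 + 21*y0 = 3

Step 3: Scale the particular solution.
Multiply by 6/3 = 2:
k = -4, l = 6

Step 4: Verify.
30*(-4) + 21*(6) = 6 = 6 ✓

k = -4, l = 6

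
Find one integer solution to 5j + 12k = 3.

Step 1: Check solvability.
gcd(5, 12) = 1
Since 1 divides 3, solutions exist.

Step 2: Apply extended Euclidean algorithm to find gcd.
We find integers such that 5*x0 + 12*y0 = 1

Step 3: Scale the particular solution.
Multiply by 3/1 = 3:
j = 15, k = -6

Step 4: Verify.
5*(15) + 12*(-6) = 3 = 3 ✓

j = 15, k = -6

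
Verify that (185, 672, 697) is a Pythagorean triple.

Compute a² + b²:
185² + 672² = 34225 + 451584 = 485809
Compute c²:
697² = 485809
Since 485809 = 485809, it is a Pythagorean triple.

Yes, it is a Pythagorean triple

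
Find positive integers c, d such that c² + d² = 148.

Search for c with 148 - c² a perfect square.
c = 2: 148 - 2² = 148 - 4 = 144 = 12² ✓
So c = 2, d = 12.

c = 2, d = 12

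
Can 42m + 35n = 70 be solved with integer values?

Step 1: Compute gcd(42, 35).
gcd(42, 35) = 7

Step 2: Check divisibility.
Does 7 divide 70? 70 = 7 x 10, so yes.

By the theorem on linear Diophantine equations, 42m + 35n = 70 has integer solutions if and only if gcd(42, 35) divides 70. Since 7 | 70, solutions exist.

Yes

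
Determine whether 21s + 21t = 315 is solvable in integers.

Step 1: Compute gcd(21, 21).
gcd(21, 21) = 21

Step 2: Check divisibility.
Does 21 divide 315? 315 = 21 x 15, so yes.

By the theorem on linear Diophantine equations, 21s + 21t = 315 has integer solutions if and only if gcd(21, 21) divides 315. Since 21 | 315, solutions exist.

Yes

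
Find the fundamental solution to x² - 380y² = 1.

We seek the smallest positive integers (x, y) with x² - 380y² = 1, i.e., x² = 380y² + 1.
Try successive y values:
y = 1: x² = 380·1² + 1 = 381, not a perfect square
y = 2: x² = 380·2² + 1 = 1521, x = 39 ✓

Verify: 39² - 380·2² = 1521 - 1520 = 1 ✓

x = 39, y = 2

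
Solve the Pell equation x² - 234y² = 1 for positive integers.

We seek the smallest positive integers (x, y) with x² - 234y² = 1, i.e., x² = 234y² + 1.
Try successive y values:
y = 1: x² = 234·1² + 1 = 235, not a perfect square
y = 2: x² = 234·2² + 1 = 937, not a perfect square
y = 3: x² = 234·3² + 1 = 2107, not a perfect square
... continuing the search (or via continued fractions) ...
y = 340: x² = 234·340² + 1 = 27050401, x = 5201 ✓

Verify: 5201² - 234·340² = 27050401 - 27050400 = 1 ✓

x = 5201, y = 340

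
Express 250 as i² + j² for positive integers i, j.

We need to find integers i, j > 0 such that i² + j² = 250.
Trying i = 5: j² = 250 - 5² = 250 - 25 = 225
j = 15
Check: 5² + 15² = 25 + 225 = 250 ✓

250 = 5² + 15²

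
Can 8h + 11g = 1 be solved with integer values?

Step 1: Compute gcd(8, 11).
gcd(8, 11) = 1

Step 2: Check divisibility.
Does 1 divide 1? 1 = 1 x 1, so yes.

By the theorem on linear Diophantine equations, 8h + 11g = 1 has integer solutions if and only if gcd(8, 11) divides 1. Since 1 | 1, solutions exist.

Yes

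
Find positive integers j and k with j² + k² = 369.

We need to find integers j, k > 0 such that j² + k² = 369.
Trying j = 12: k² = 369 - 12² = 369 - 144 = 225
k = 15
Check: 12² + 15² = 144 + 225 = 369 ✓

369 = 12² + 15²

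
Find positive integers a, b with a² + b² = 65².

We need a² + b² = 65² = 4225.
Trying: 63² + 16² = 3969 + 256 = 4225 ✓

(63, 16, 65)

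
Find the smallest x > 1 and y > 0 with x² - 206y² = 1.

We seek the smallest positive integers (x, y) with x² - 206y² = 1, i.e., x² = 206y² + 1.
Try successive y values:
y = 1: x² = 206·1² + 1 = 207, not a perfect square
y = 2: x² = 206·2² + 1 = 825, not a perfect square
y = 3: x² = 206·3² + 1 = 1855, not a perfect square
... continuing the search (or via continued fractions) ...
y = 4148: x² = 206·4148² + 1 = 3544416225, x = 59535 ✓

Verify: 59535² - 206·4148² = 3544416225 - 3544416224 = 1 ✓

x = 59535, y = 4148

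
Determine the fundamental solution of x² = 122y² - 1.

We need x² = 122y² - 1. Try successive y:
y = 1: x² = 122·1² - 1 = 121 = 11² ✓
Check: 11² - 122·1² = 121 - 122 = -1 ✓

x = 11, y = 1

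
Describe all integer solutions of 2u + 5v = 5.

Step 1: Compute gcd(2, 5) = 1.
Since 1 divides 5, solutions exist.

Step 2: Find a particular solution using extended Euclidean algorithm.
We get u₀ = -10, v₀ = 5.
Check: 2*-10 + 5*5 = 5 = 5 ✓

Step 3: Write the general solution.
u = -10 + (5/1)t = -10 + 5t
v = 5 - (2/1)t = 5 - 2t
for any integer t.

u = -10 + 5t, v = 5 - 2t for integer t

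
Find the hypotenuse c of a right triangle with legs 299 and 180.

c² = a² + b² = 299² + 180² = 89401 + 32400 = 121801
c = sqrt(121801) = 349

349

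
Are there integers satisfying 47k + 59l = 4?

Step 1: Compute gcd(47, 59).
gcd(47, 59) = 1

Step 2: Check divisibility.
Does 1 divide 4? 4 = 1 x 4, so yes.

By the theorem on linear Diophantine equations, 47k + 59l = 4 has integer solutions if and only if gcd(47, 59) divides 4. Since 1 | 4, solutions exist.

Yes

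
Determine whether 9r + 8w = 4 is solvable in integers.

Step 1: Compute gcd(9, 8).
gcd(9, 8) = 1

Step 2: Check divisibility.
Does 1 divide 4? 4 = 1 x 4, so yes.

By the theorem on linear Diophantine equations, 9r + 8w = 4 has integer solutions if and only if gcd(9, 8) divides 4. Since 1 | 4, solutions exist.

Yes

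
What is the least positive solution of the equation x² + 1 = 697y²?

We need x² = 697y² - 1. Try successive y:
y = 1: x² = 697·1² - 1 = 696, not a perfect square
y = 2: x² = 697·2² - 1 = 2787, not a perfect square
y = 3: x² = 697·3² - 1 = 6272, not a perfect square
...
y = 5: x² = 697·5² - 1 = 17424 = 132² ✓
Check: 132² - 697·5² = 17424 - 17425 = -1 ✓

x = 132, y = 5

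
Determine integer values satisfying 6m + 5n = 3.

Step 1: Check solvability.
gcd(6, 5) = 1
Since 1 divides 3, solutions exist.

Step 2: Apply extended Euclidean algorithm to find gcd.
We find integers such that 6*x0 + 5*y0 = 1

Step 3: Scale the particular solution.
Multiply by 3/1 = 3:
m = 3, n = -3

Step 4: Verify.
6*(3) + 5*(-3) = 3 = 3 ✓

m = 3, n = -3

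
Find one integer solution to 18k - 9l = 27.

Step 1: Check solvability.
gcd(18, 9) = 9
Since 9 divides 27, solutions exist.

Step 2: Apply extended Euclidean algorithm to find gcd.
We find integers such that 18*x0 + 9*y0 = 9

Step 3: Scale the particular solution.
Multiply by 27/9 = 3:
k = 0, l = -3

Step 4: Verify.
18*(0) - 9*(-3) = 27 = 27 ✓

k = 0, l = -3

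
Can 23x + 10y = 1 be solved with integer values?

Step 1: Compute gcd(23, 10).
gcd(23, 10) = 1

Step 2: Check divisibility.
Does 1 divide 1? 1 = 1 x 1, so yes.

By the theorem on linear Diophantine equations, 23x + 10y = 1 has integer solutions if and only if gcd(23, 10) divides 1. Since 1 | 1, solutions exist.

Yes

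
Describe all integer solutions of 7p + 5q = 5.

Step 1: Compute gcd(7, 5) = 1.
Since 1 divides 5, solutions exist.

Step 2: Find a particular solution using extended Euclidean algorithm.
We get p₀ = -10, q₀ = 15.
Check: 7*-10 + 5*15 = 5 = 5 ✓

Step 3: Write the general solution.
p = -10 + (5/1)t = -10 + 5t
q = 15 - (7/1)t = 15 - 7t
for any integer t.

p = -10 + 5t, q = 15 - 7t for integer t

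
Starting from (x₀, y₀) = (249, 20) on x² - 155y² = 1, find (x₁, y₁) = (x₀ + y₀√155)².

Solutions to x² - Dy² = 1 are generated by powers of (x₀ + y₀√D).
The next solution satisfies x₁ + y₁√155 = (x₀ + y₀√155)², giving:
x₁ = x₀² + 155y₀² = 249² + 155·20² = 62001 + 62000 = 124001
y₁ = 2x₀y₀ = 2·249·20 = 9960

Verify: 124001² - 155·9960² = 15376248001 - 15376248000 = 1 ✓

x = 124001, y = 9960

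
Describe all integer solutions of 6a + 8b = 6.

Step 1: Compute gcd(6, 8) = 2.
Since 2 divides 6, solutions exist.

Step 2: Find a particular solution using extended Euclidean algorithm.
We get a₀ = -3, b₀ = 3.
Check: 6*-3 + 8*3 = 6 = 6 ✓

Step 3: Write the general solution.
a = -3 + (8/2)t = -3 + 4t
b = 3 - (6/2)t = 3 - 3t
for any integer t.

a = -3 + 4t, b = 3 - 3t for integer t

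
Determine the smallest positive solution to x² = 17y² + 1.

We seek the smallest positive integers (x, y) with x² - 17y² = 1, i.e., x² = 17y² + 1.
Try successive y values:
y = 1: x² = 17·1² + 1 = 18, not a perfect square
y = 2: x² = 17·2² + 1 = 69, not a perfect square
y = 3: x² = 17·3² + 1 = 154, not a perfect square
... continuing the search (or via continued fractions) ...
y = 8: x² = 17·8² + 1 = 1089, x = 33 ✓

Verify: 33² - 17·8² = 1089 - 1088 = 1 ✓

x = 33, y = 8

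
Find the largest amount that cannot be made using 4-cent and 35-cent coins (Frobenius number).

For two coprime denominations a and b, the Frobenius number (largest value not representable as a non-negative combination) is ab - a - b.
Here gcd(4, 35) = 1, so they are coprime.
F(4, 35) = 4·35 - 4 - 35 = 140 - 39 = 101

101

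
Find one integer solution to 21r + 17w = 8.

Step 1: Check solvability.
gcd(21, 17) = 1
Since 1 divides 8, solutions exist.

Step 2: Apply extended Euclidean algorithm to find gcd.
We find integers such that 21*x0 + 17*y0 = 1

Step 3: Scale the particular solution.
Multiply by 8/1 = 8:
r = -32, w = 40

Step 4: Verify.
21*(-32) + 17*(40) = 8 = 8 ✓

r = -32, w = 40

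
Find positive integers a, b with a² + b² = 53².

We need a² + b² = 53² = 2809.
Trying: 45² + 28² = 2025 + 784 = 2809 ✓

(45, 28, 53)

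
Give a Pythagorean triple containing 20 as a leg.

We need the other leg and hypotenuse such that 20² + x² = c².
Take x = 15, c = 25: 20² + 15² = 400 + 225 = 625 = 25² ✓
Triple: (15, 20, 25)

(15, 20, 25)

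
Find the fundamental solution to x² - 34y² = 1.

We seek the smallest positive integers (x, y) with x² - 34y² = 1, i.e., x² = 34y² + 1.
Try successive y values:
y = 1: x² = 34·1² + 1 = 35, not a perfect square
y = 2: x² = 34·2² + 1 = 137, not a perfect square
y = 3: x² = 34·3² + 1 = 307, not a perfect square
... continuing the search (or via continued fractions) ...
y = 6: x² = 34·6² + 1 = 1225, x = 35 ✓

Verify: 35² - 34·6² = 1225 - 1224 = 1 ✓

x = 35, y = 6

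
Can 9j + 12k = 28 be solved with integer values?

Step 1: Compute gcd(9, 12).
gcd(9, 12) = 3

Step 2: Check divisibility.
Does 3 divide 28? 28 = 3 x 9 + 1, so no.

By the theorem on linear Diophantine equations, 9j + 12k = 28 has integer solutions if and only if gcd(9, 12) divides 28. Since 3 does not divide 28, no solutions exist.

No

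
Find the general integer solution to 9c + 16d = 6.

Step 1: Compute gcd(9, 16) = 1.
Since 1 divides 6, solutions exist.

Step 2: Find a particular solution using extended Euclidean algorithm.
We get c₀ = -42, d₀ = 24.
Check: 9*-42 + 16*24 = 6 = 6 ✓

Step 3: Write the general solution.
c = -42 + (16/1)t = -42 + 16t
d = 24 - (9/1)t = 24 - 9t
for any integer t.

c = -42 + 16t, d = 24 - 9t for integer t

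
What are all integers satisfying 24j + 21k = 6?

Step 1: Compute gcd(24, 21) = 3.
Since 3 divides 6, solutions exist.

Step 2: Find a particular solution using extended Euclidean algorithm.
We get j₀ = 2, k₀ = -2.
Check: 24*2 + 21*-2 = 6 = 6 ✓

Step 3: Write the general solution.
j = 2 + (21/3)t = 2 + 7t
k = -2 - (24/3)t = -2 - 8t
for any integer t.

j = 2 + 7t, k = -2 - 8t for integer t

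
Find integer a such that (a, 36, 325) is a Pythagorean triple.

a² = c² - b² = 325² - 36² = 105625 - 1296 = 104329
a = sqrt(104329) = 323

323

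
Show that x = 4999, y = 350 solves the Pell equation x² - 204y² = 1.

Compute x² = 4999² = 24990001
Compute 204y² = 204·350² = 204·122500 = 24990000
x² - 204y² = 24990001 - 24990000 = 1
Since this equals 1, (4999, 350) is a solution.

Yes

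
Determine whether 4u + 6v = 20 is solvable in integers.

Step 1: Compute gcd(4, 6).
gcd(4, 6) = 2

Step 2: Check divisibility.
Does 2 divide 20? 20 = 2 x 10, so yes.

By the theorem on linear Diophantine equations, 4u + 6v = 20 has integer solutions if and only if gcd(4, 6) divides 20. Since 2 | 20, solutions exist.

Yes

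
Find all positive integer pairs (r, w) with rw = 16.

The positive divisors of 16 are: 1, 2, 4, 8, 16.
Each divisor d gives the pair (d, 16/d):
(1, 16), (2, 8), (4, 4), (8, 2), (16, 1)

(1, 16), (2, 8), (4, 4), (8, 2), (16, 1)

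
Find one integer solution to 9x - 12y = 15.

Step 1: Check solvability.
gcd(9, 12) = 3
Since 3 divides 15, solutions exist.

Step 2: Apply extended Euclidean algorithm to find gcd.
We find integers such that 9*x0 + 12*y0 = 3

Step 3: Scale the particular solution.
Multiply by 15/3 = 5:
x = -5, y = -5

Step 4: Verify.
9*(-5) - 12*(-5) = 15 = 15 ✓

x = -5, y = -5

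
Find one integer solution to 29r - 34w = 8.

Step 1: Check solvability.
gcd(29, 34) = 1
Since 1 divides 8, solutions exist.

Step 2: Apply extended Euclidean algorithm to find gcd.
We find integers such that 29*x0 + 34*y0 = 1

Step 3: Scale the particular solution.
Multiply by 8/1 = 8:
r = -56, w = -48

Step 4: Verify.
29*(-56) - 34*(-48) = 8 = 8 ✓

r = -56, w = -48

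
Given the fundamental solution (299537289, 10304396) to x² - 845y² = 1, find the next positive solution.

Solutions to x² - Dy² = 1 are generated by powers of (x₀ + y₀√D).
The next solution satisfies x₁ + y₁√845 = (x₀ + y₀√845)², giving:
x₁ = x₀² + 845y₀² = 299537289² + 845·10304396² = 89722587501469521 + 89722587501469520 = 179445175002939041
y₁ = 2x₀y₀ = 2·299537289·10304396 = 6173101685244888

Verify: 179445175002939041² - 845·6173101685244888² = 32200570831835418453162987961999681 - 32200570831835418453162987961999680 = 1 ✓

x = 179445175002939041, y = 6173101685244888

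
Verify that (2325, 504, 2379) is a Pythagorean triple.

Compute a² + b² = 2325² + 504² = 5405625 + 254016 = 5659641
Compute c² = 2379² = 5659641
Since 5659641 = 5659641, confirmed.

Yes, it is a Pythagorean triple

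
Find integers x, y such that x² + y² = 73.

We need to find integers x, y > 0 such that x² + y² = 73.
Trying x = 3: y² = 73 - 3² = 73 - 9 = 64
y = 8
Check: 3² + 8² = 9 + 64 = 73 ✓

73 = 3² + 8²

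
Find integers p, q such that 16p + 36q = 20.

Step 1: Check solvability.
gcd(16, 36) = 4
Since 4 divides 20, solutions exist.

Step 2: Apply extended Euclidean algorithm to find gcd.
We find integers such that 16*x0 + 36*y0 = 4

Step 3: Scale the particular solution.
Multiply by 20/4 = 5:
p = -10, q = 5

Step 4: Verify.
16*(-10) + 36*(5) = 20 = 20 ✓

p = -10, q = 5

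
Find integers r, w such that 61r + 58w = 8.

Step 1: Check solvability.
gcd(61, 58) = 1
Since 1 divides 8, solutions exist.

Step 2: Apply extended Euclidean algorithm to find gcd.
We find integers such that 61*x0 + 58*y0 = 1

Step 3: Scale the particular solution.
Multiply by 8/1 = 8:
r = -152, w = 160

Step 4: Verify.
61*(-152) + 58*(160) = 8 = 8 ✓

r = -152, w = 160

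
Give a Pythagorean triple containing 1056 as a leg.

We need the other leg and hypotenuse such that 1056² + x² = c².
Take x = 342, c = 1110: 1056² + 342² = 1115136 + 116964 = 1232100 = 1110² ✓
Triple: (342, 1056, 1110)

(342, 1056, 1110)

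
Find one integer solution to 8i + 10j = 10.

Step 1: Check solvability.
gcd(8, 10) = 2
Since 2 divides 10, solutions exist.

Step 2: Apply extended Euclidean algorithm to find gcd.
We find integers such that 8*x0 + 10*y0 = 2

Step 3: Scale the particular solution.
Multiply by 10/2 = 5:
i = -5, j = 5

Step 4: Verify.
8*(-5) + 10*(5) = 10 = 10 ✓

i = -5, j = 5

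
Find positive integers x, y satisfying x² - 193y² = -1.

We need x² = 193y² - 1. Try successive y:
y = 1: x² = 193·1² - 1 = 192, not a perfect square
y = 2: x² = 193·2² - 1 = 771, not a perfect square
y = 3: x² = 193·3² - 1 = 1736, not a perfect square
...
y = 126985: x² = 193·126985² - 1 = 3112161713424 = 1764132² ✓
Check: 1764132² - 193·126985² = 3112161713424 - 3112161713425 = -1 ✓

x = 1764132, y = 126985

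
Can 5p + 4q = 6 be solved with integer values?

Step 1: Compute gcd(5, 4).
gcd(5, 4) = 1

Step 2: Check divisibility.
Does 1 divide 6? 6 = 1 x 6, so yes.

By the theorem on linear Diophantine equations, 5p + 4q = 6 has integer solutions if and only if gcd(5, 4) divides 6. Since 1 | 6, solutions exist.

Yes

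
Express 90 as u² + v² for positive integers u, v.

We need to find integers u, v > 0 such that u² + v² = 90.
Trying u = 3: v² = 90 - 3² = 90 - 9 = 81
v = 9
Check: 3² + 9² = 9 + 81 = 90 ✓

90 = 3² + 9²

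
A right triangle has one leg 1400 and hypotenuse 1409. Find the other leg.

a² = c² - b² = 1985281 - 1960000 = 25281
a = 159

159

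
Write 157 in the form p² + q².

We need to find integers p, q > 0 such that p² + q² = 157.
Trying p = 6: q² = 157 - 6² = 157 - 36 = 121
q = 11
Check: 6² + 11² = 36 + 121 = 157 ✓

157 = 6² + 11²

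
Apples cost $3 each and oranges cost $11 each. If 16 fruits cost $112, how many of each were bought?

Let a = apples, o = oranges.
a + o = 16
3a + 11o = 112
Substitute o = 16 - a:
3a + 11(16 - a) = 112
(3 - 11)a = 112 - 176
-8a = -64
a = 8, o = 16 - 8 = 8

Apples: 8, Oranges: 8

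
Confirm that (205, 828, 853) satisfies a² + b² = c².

Compute a² + b² = 205² + 828² = 42025 + 685584 = 727609
Compute c² = 853² = 727609
Since 727609 = 727609, confirmed.

Yes, it is a Pythagorean triple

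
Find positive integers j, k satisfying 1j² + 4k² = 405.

Try small values of j and check whether (405 - 1j²)/4 is a perfect square.
j = 9: 1·9² = 81, so 4k² = 405 - 81 = 324, giving k² = 81, k = 9.
Check: 1·9² + 4·9² = 81 + 324 = 405 ✓

j = 9, k = 9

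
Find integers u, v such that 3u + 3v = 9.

Step 1: Check solvability.
gcd(3, 3) = 3
Since 3 divides 9, solutions exist.

Step 2: Apply extended Euclidean algorithm to find gcd.
We find integers such that 3*x0 + 3*y0 = 3

Step 3: Scale the particular solution.
Multiply by 9/3 = 3:
u = 0, v = 3

Step 4: Verify.
3*(0) + 3*(3) = 9 = 9 ✓

u = 0, v = 3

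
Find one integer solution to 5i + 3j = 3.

Step 1: Check solvability.
gcd(5, 3) = 1
Since 1 divides 3, solutions exist.

Step 2: Apply extended Euclidean algorithm to find gcd.
We find integers such that 5*x0 + 3*y0 = 1

Step 3: Scale the particular solution.
Multiply by 3/1 = 3:
i = -3, j = 6

Step 4: Verify.
5*(-3) + 3*(6) = 3 = 3 ✓

i = -3, j = 6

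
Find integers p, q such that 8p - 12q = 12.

Step 1: Check solvability.
gcd(8, 12) = 4
Since 4 divides 12, solutions exist.

Step 2: Apply extended Euclidean algorithm to find gcd.
We find integers such that 8*x0 + 12*y0 = 4

Step 3: Scale the particular solution.
Multiply by 12/4 = 3:
p = -3, q = -3

Step 4: Verify.
8*(-3) - 12*(-3) = 12 = 12 ✓

p = -3, q = -3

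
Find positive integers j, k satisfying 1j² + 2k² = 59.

Try small values of j and check whether (59 - 1j²)/2 is a perfect square.
j = 3: 1·3² = 9, so 2k² = 59 - 9 = 50, giving k² = 25, k = 5.
Check: 1·3² + 2·5² = 9 + 50 = 59 ✓

j = 3, k = 5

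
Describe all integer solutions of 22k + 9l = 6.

Step 1: Compute gcd(22, 9) = 1.
Since 1 divides 6, solutions exist.

Step 2: Find a particular solution using extended Euclidean algorithm.
We get k₀ = -12, l₀ = 30.
Check: 22*-12 + 9*30 = 6 = 6 ✓

Step 3: Write the general solution.
k = -12 + (9/1)t = -12 + 9t
l = 30 - (22/1)t = 30 - 22t
for any integer t.

k = -12 + 9t, l = 30 - 22t for integer t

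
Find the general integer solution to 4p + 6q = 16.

Step 1: Compute gcd(4, 6) = 2.
Since 2 divides 16, solutions exist.

Step 2: Find a particular solution using extended Euclidean algorithm.
We get p₀ = -8, q₀ = 8.
Check: 4*-8 + 6*8 = 16 = 16 ✓

Step 3: Write the general solution.
p = -8 + (6/2)t = -8 + 3t
q = 8 - (4/2)t = 8 - 2t
for any integer t.

p = -8 + 3t, q = 8 - 2t for integer t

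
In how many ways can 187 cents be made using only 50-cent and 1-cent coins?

We need non-negative integers (x, y) with 50x + 1y = 187.
For each x from 0 to 3, check if (187 - 50x) is a non-negative multiple of 1.
Solutions (x, y): (0,187), (1,137), (2,87), (3,37)
Count: 4

4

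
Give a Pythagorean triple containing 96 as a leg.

We need the other leg and hypotenuse such that 96² + x² = c².
Take x = 572, c = 580: 96² + 572² = 9216 + 327184 = 336400 = 580² ✓
Triple: (572, 96, 580)

(572, 96, 580)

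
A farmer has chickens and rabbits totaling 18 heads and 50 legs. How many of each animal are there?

Let c = chickens, r = rabbits.
Heads: c + r = 18
Legs: 2c + 4r = 50
From the first equation, c = 18 - r. Substitute:
2(18 - r) + 4r = 50
36 + 2r = 50
r = (50 - 36)/2 = 7
c = 18 - 7 = 11

Chickens: 11, Rabbits: 7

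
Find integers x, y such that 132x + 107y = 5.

Step 1: Check solvability.
gcd(132, 107) = 1
Since 1 divides 5, solutions exist.

Step 2: Apply extended Euclidean algorithm to find gcd.
We find integers such that 132*x0 + 107*y0 = 1

Step 3: Scale the particular solution.
Multiply by 5/1 = 5:
x = 150, y = -185

Step 4: Verify.
132*(150) + 107*(-185) = 5 = 5 ✓

x = 150, y = -185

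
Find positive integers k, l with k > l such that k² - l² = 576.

Factor: k² - l² = (k+l)(k-l) = 576.
We need two factors of 576 with the same parity.
Use k+l = 288 and k-l = 2 (product 288·2 = 576).
Adding: 2k = 290, so k = 145.
Subtracting: 2l = 286, so l = 143.
Check: 145² - 143² = 21025 - 20449 = 576 ✓

k = 145, l = 143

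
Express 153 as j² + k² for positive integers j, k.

We need to find integers j, k > 0 such that j² + k² = 153.
Trying j = 3: k² = 153 - 3² = 153 - 9 = 144
k = 12
Check: 3² + 12² = 9 + 144 = 153 ✓

153 = 3² + 12²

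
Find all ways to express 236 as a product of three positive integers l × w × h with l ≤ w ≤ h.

Iterate l from 1 to ⌊236^(1/3)⌋. For each l dividing 236, iterate w ≥ l with w dividing 236/l, and set h = 236/(l·w).
Triples found (4): (1×1×236), (1×2×118), (1×4×59), (2×2×59)

(1×1×236), (1×2×118), (1×4×59), (2×2×59)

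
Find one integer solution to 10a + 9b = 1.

Step 1: Check solvability.
gcd(10, 9) = 1
Since 1 divides 1, solutions exist.

Step 2: Apply extended Euclidean algorithm to find gcd.
We find integers such that 10*x0 + 9*y0 = 1

Step 3: Scale the particular solution.
Multiply by 1/1 = 1:
a = 1, b = -1

Step 4: Verify.
10*(1) + 9*(-1) = 1 = 1 ✓

a = 1, b = -1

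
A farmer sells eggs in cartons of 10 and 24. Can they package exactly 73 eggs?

We need non-negative a, b with 10a + 24b = 73.
gcd(10, 24) = 2, and 2 does not divide 73.
No integer solutions exist.

No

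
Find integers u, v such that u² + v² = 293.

We need to find integers u, v > 0 such that u² + v² = 293.
Trying u = 2: v² = 293 - 2² = 293 - 4 = 289
v = 17
Check: 2² + 17² = 4 + 289 = 293 ✓

293 = 2² + 17²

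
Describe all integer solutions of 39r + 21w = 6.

Step 1: Compute gcd(39, 21) = 3.
Since 3 divides 6, solutions exist.

Step 2: Find a particular solution using extended Euclidean algorithm.
We get r₀ = -2, w₀ = 4.
Check: 39*-2 + 21*4 = 6 = 6 ✓

Step 3: Write the general solution.
r = -2 + (21/3)t = -2 + 7t
w = 4 - (39/3)t = 4 - 13t
for any integer t.

r = -2 + 7t, w = 4 - 13t for integer t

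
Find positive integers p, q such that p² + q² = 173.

Search for p with 173 - p² a perfect square.
p = 2: 173 - 2² = 173 - 4 = 169 = 13² ✓
So p = 2, q = 13.

p = 2, q = 13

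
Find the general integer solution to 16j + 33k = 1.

Step 1: Compute gcd(16, 33) = 1.
Since 1 divides 1, solutions exist.

Step 2: Find a particular solution using extended Euclidean algorithm.
We get j₀ = -2, k₀ = 1.
Check: 16*-2 + 33*1 = 1 = 1 ✓

Step 3: Write the general solution.
j = -2 + (33/1)t = -2 + 33t
k = 1 - (16/1)t = 1 - 16t
for any integer t.

j = -2 + 33t, k = 1 - 16t for integer t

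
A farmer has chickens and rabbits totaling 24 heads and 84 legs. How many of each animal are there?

Let c = chickens, r = rabbits.
Heads: c + r = 24
Legs: 2c + 4r = 84
From the first equation, c = 24 - r. Substitute:
2(24 - r) + 4r = 84
48 + 2r = 84
r = (84 - 48)/2 = 18
c = 24 - 18 = 6

Chickens: 6, Rabbits: 18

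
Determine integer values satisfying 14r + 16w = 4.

Step 1: Check solvability.
gcd(14, 16) = 2
Since 2 divides 4, solutions exist.

Step 2: Apply extended Euclidean algorithm to find gcd.
We find integers such that 14*x0 + 16*y0 = 2

Step 3: Scale the particular solution.
Multiply by 4/2 = 2:
r = -2, w = 2

Step 4: Verify.
14*(-2) + 16*(2) = 4 = 4 ✓

r = -2, w = 2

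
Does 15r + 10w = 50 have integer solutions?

Step 1: Compute gcd(15, 10).
gcd(15, 10) = 5

Step 2: Check divisibility.
Does 5 divide 50? 50 = 5 x 10, so yes.

By the theorem on linear Diophantine equations, 15r + 10w = 50 has integer solutions if and only if gcd(15, 10) divides 50. Since 5 | 50, solutions exist.

Yes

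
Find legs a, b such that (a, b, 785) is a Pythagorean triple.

We need a² + b² = 785² = 616225.
Trying: 273² + 736² = 74529 + 541696 = 616225 ✓

(273, 736, 785)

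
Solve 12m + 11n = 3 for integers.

Step 1: Check solvability.
gcd(12, 11) = 1
Since 1 divides 3, solutions exist.

Step 2: Apply extended Euclidean algorithm to find gcd.
We find integers such that 12*x0 + 11*y0 = 1

Step 3: Scale the particular solution.
Multiply by 3/1 = 3:
m = 3, n = -3

Step 4: Verify.
12*(3) + 11*(-3) = 3 = 3 ✓

m = 3, n = -3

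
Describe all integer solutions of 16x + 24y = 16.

Step 1: Compute gcd(16, 24) = 8.
Since 8 divides 16, solutions exist.

Step 2: Find a particular solution using extended Euclidean algorithm.
We get x₀ = -2, y₀ = 2.
Check: 16*-2 + 24*2 = 16 = 16 ✓

Step 3: Write the general solution.
x = -2 + (24/8)t = -2 + 3t
y = 2 - (16/8)t = 2 - 2t
for any integer t.

x = -2 + 3t, y = 2 - 2t for integer t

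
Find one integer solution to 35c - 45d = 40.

Step 1: Check solvability.
gcd(35, 45) = 5
Since 5 divides 40, solutions exist.

Step 2: Apply extended Euclidean algorithm to find gcd.
We find integers such that 35*x0 + 45*y0 = 5

Step 3: Scale the particular solution.
Multiply by 40/5 = 8:
c = 32, d = 24

Step 4: Verify.
35*(32) - 45*(24) = 40 = 40 ✓

c = 32, d = 24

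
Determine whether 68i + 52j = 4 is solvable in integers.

Step 1: Compute gcd(68, 52).
gcd(68, 52) = 4

Step 2: Check divisibility.
Does 4 divide 4? 4 = 4 x 1, so yes.

By the theorem on linear Diophantine equations, 68i + 52j = 4 has integer solutions if and only if gcd(68, 52) divides 4. Since 4 | 4, solutions exist.

Yes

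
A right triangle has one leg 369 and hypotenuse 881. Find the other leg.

b² = c² - a² = 776161 - 136161 = 640000
b = 800

800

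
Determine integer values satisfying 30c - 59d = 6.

Step 1: Check solvability.
gcd(30, 59) = 1
Since 1 divides 6, solutions exist.

Step 2: Apply extended Euclidean algorithm to find gcd.
We find integers such that 30*x0 + 59*y0 = 1

Step 3: Scale the particular solution.
Multiply by 6/1 = 6:
c = 12, d = 6

Step 4: Verify.
30*(12) - 59*(6) = 6 = 6 ✓

c = 12, d = 6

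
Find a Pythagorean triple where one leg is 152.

We need the other leg and hypotenuse such that 152² + x² = c².
Take x = 345, c = 377: 152² + 345² = 23104 + 119025 = 142129 = 377² ✓
Triple: (345, 152, 377)

(345, 152, 377)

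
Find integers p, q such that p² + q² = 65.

We need to find integers p, q > 0 such that p² + q² = 65.
Trying p = 1: q² = 65 - 1² = 65 - 1 = 64
q = 8
Check: 1² + 8² = 1 + 64 = 65 ✓

65 = 1² + 8²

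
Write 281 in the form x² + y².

We need to find integers x, y > 0 such that x² + y² = 281.
Trying x = 5: y² = 281 - 5² = 281 - 25 = 256
y = 16
Check: 5² + 16² = 25 + 256 = 281 ✓

281 = 5² + 16²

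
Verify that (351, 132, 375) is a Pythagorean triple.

Compute a² + b²:
351² + 132² = 123201 + 17424 = 140625
Compute c²:
375² = 140625
Since 140625 = 140625, it is a Pythagorean triple.

Yes, it is a Pythagorean triple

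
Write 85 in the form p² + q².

We need to find integers p, q > 0 such that p² + q² = 85.
Trying p = 2: q² = 85 - 2² = 85 - 4 = 81
q = 9
Check: 2² + 9² = 4 + 81 = 85 ✓

85 = 2² + 9²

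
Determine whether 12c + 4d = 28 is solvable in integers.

Step 1: Compute gcd(12, 4).
gcd(12, 4) = 4

Step 2: Check divisibility.
Does 4 divide 28? 28 = 4 x 7, so yes.

By the theorem on linear Diophantine equations, 12c + 4d = 28 has integer solutions if and only if gcd(12, 4) divides 28. Since 4 | 28, solutions exist.

Yes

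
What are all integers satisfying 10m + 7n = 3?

Step 1: Compute gcd(10, 7) = 1.
Since 1 divides 3, solutions exist.

Step 2: Find a particular solution using extended Euclidean algorithm.
We get m₀ = -6, n₀ = 9.
Check: 10*-6 + 7*9 = 3 = 3 ✓

Step 3: Write the general solution.
m = -6 + (7/1)t = -6 + 7t
n = 9 - (10/1)t = 9 - 10t
for any integer t.

m = -6 + 7t, n = 9 - 10t for integer t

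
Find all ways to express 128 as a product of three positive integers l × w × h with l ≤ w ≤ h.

Iterate l from 1 to ⌊128^(1/3)⌋. For each l dividing 128, iterate w ≥ l with w dividing 128/l, and set h = 128/(l·w).
Triples found (8): (1×1×128), (1×2×64), (1×4×32), (1×8×16), (2×2×32), (2×4×16), (2×8×8), (4×4×8)

(1×1×128), (1×2×64), (1×4×32), (1×8×16), (2×2×32), (2×4×16), (2×8×8), (4×4×8)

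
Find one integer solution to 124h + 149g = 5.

Step 1: Check solvability.
gcd(124, 149) = 1
Since 1 divides 5, solutions exist.

Step 2: Apply extended Euclidean algorithm to find gcd.
We find integers such that 124*x0 + 149*y0 = 1

Step 3: Scale the particular solution.
Multiply by 5/1 = 5:
h = -30, g = 25

Step 4: Verify.
124*(-30) + 149*(25) = 5 = 5 ✓

h = -30, g = 25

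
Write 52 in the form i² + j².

We need to find integers i, j > 0 such that i² + j² = 52.
Trying i = 4: j² = 52 - 4² = 52 - 16 = 36
j = 6
Check: 4² + 6² = 16 + 36 = 52 ✓

52 = 4² + 6²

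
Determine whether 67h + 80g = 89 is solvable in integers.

Step 1: Compute gcd(67, 80).
gcd(67, 80) = 1

Step 2: Check divisibility.
Does 1 divide 89? 89 = 1 x 89, so yes.

By the theorem on linear Diophantine equations, 67h + 80g = 89 has integer solutions if and only if gcd(67, 80) divides 89. Since 1 | 89, solutions exist.

Yes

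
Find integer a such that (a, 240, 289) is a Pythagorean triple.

a² = c² - b² = 289² - 240² = 83521 - 57600 = 25921
a = sqrt(25921) = 161

161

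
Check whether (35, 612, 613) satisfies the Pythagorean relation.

Compute a² + b²:
35² + 612² = 1225 + 374544 = 375769
Compute c²:
613² = 375769
Since 375769 = 375769, it is a Pythagorean triple.

Yes, it is a Pythagorean triple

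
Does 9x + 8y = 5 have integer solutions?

Step 1: Compute gcd(9, 8).
gcd(9, 8) = 1

Step 2: Check divisibility.
Does 1 divide 5? 5 = 1 x 5, so yes.

By the theorem on linear Diophantine equations, 9x + 8y = 5 has integer solutions if and only if gcd(9, 8) divides 5. Since 1 | 5, solutions exist.

Yes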